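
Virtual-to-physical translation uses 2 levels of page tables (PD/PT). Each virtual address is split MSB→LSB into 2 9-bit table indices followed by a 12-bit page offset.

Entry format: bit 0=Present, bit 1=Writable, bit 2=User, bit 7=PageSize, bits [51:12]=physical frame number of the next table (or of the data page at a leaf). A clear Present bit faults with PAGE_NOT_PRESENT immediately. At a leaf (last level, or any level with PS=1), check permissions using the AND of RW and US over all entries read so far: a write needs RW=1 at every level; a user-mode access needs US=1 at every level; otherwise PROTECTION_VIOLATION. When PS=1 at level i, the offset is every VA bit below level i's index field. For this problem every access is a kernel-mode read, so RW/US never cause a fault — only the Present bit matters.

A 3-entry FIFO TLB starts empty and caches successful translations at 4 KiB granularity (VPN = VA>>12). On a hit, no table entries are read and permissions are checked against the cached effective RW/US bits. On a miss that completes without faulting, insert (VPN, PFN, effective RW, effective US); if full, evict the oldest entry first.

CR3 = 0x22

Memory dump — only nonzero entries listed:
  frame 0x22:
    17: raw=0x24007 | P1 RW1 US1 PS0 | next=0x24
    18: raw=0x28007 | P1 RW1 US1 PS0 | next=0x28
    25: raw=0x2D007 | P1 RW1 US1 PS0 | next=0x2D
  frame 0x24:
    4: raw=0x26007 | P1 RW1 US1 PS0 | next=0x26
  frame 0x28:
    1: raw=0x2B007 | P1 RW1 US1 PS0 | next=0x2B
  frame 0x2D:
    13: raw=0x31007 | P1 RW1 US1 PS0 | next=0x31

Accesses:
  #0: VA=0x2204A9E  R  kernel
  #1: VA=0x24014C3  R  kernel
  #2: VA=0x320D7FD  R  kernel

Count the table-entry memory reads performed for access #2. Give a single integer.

Walk each access:
#0 VA=0x2204A9E (r,kernel):
  L0 @0x22[17] → 0x24007  P=1,RW=1,US=1,PS=0
  L1 @0x24[4] → 0x26007  P=1,RW=1,US=1,PS=0
  ✓ 0x26A9E  — 2 lookups
#1 VA=0x24014C3 (r,kernel):
  L0 @0x22[18] → 0x28007  P=1,RW=1,US=1,PS=0
  L1 @0x28[1] → 0x2B007  P=1,RW=1,US=1,PS=0
  ✓ 0x2B4C3  — 2 lookups
#2 VA=0x320D7FD (r,kernel):
  L0 @0x22[25] → 0x2D007  P=1,RW=1,US=1,PS=0
  L1 @0x2D[13] → 0x31007  P=1,RW=1,US=1,PS=0
  ✓ 0x317FD  — 2 lookups

Entries read for #2: 2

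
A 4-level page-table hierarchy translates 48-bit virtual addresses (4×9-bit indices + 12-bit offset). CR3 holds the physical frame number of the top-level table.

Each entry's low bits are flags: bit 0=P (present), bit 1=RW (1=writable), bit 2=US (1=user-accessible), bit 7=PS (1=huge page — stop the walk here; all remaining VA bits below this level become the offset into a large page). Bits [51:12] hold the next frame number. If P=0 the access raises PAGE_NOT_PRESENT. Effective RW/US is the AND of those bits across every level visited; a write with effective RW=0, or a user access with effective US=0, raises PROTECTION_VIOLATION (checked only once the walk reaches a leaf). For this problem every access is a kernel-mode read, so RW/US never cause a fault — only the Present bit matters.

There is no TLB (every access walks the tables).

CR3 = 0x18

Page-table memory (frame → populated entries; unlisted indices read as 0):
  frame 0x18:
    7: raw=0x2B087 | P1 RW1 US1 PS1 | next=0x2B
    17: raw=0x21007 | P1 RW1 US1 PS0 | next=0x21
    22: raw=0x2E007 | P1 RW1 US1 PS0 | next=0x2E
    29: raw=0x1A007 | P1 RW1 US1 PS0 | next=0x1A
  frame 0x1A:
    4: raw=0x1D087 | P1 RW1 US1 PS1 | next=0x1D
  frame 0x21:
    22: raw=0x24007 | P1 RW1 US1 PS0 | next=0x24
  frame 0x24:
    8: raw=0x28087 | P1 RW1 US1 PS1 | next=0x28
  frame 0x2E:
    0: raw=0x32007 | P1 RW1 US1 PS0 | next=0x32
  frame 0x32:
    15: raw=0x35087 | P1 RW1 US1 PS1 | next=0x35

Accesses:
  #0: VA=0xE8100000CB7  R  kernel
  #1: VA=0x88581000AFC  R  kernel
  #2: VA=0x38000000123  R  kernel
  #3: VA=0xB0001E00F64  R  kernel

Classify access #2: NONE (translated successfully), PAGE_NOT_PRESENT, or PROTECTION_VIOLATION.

Walk each access:
#0 VA=0xE8100000CB7 (r,kernel):
  L0 @0x18[29] → 0x1A007  P=1,RW=1,US=1,PS=0
  L1 @0x1A[4] → 0x1D087  P=1,RW=1,US=1,PS=1
  ⇒ phys 0x1DCB7 (huge @L1)  [2 reads]
#1 VA=0x88581000AFC (r,kernel):
  L0 @0x18[17] → 0x21007  P=1,RW=1,US=1,PS=0
  L1 @0x21[22] → 0x24007  P=1,RW=1,US=1,PS=0
  L2 @0x24[8] → 0x28087  P=1,RW=1,US=1,PS=1
  ⇒ phys 0x28AFC (huge @L2)  [3 reads]
#2 VA=0x38000000123 (r,kernel):
  L0 @0x18[7] → 0x2B087  P=1,RW=1,US=1,PS=1
  ⇒ phys 0x2B123 (huge @L0)  [1 reads]
#3 VA=0xB0001E00F64 (r,kernel):
  L0 @0x18[22] → 0x2E007  P=1,RW=1,US=1,PS=0
  L1 @0x2E[0] → 0x32007  P=1,RW=1,US=1,PS=0
  L2 @0x32[15] → 0x35087  P=1,RW=1,US=1,PS=1
  ⇒ phys 0x35F64 (huge @L2)  [3 reads]

Access #2 fault: NONE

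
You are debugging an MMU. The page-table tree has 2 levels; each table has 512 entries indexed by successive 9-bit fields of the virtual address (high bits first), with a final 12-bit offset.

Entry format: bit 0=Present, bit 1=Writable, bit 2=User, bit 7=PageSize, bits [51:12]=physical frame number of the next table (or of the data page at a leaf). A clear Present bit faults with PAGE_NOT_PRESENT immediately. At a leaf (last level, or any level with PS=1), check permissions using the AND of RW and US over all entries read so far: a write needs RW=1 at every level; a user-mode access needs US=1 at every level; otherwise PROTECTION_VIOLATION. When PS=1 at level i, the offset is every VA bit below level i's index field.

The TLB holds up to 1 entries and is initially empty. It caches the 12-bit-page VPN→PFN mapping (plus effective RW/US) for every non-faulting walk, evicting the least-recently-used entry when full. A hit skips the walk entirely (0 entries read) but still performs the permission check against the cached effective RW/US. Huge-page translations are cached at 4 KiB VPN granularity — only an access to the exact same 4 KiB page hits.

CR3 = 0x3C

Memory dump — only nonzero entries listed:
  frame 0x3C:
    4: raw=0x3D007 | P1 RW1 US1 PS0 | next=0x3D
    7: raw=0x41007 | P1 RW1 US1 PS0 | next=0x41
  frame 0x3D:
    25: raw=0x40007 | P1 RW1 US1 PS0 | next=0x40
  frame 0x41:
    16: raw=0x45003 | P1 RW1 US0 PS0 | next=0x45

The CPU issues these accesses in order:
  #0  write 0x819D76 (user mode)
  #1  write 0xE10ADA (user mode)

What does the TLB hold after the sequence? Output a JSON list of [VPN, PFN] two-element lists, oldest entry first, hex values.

Per-access translation:
#0 VA=0x819D76 (w,user):
  lvl0: tbl 0x3C, slot 4 ⇒ 0x3D007 (P1/RW1/US1/PS0)
  lvl1: tbl 0x3D, slot 25 ⇒ 0x40007 (P1/RW1/US1/PS0)
  → PA=0x40D76  (2 entries read)
#1 VA=0xE10ADA (w,user):
  lvl0: tbl 0x3C, slot 7 ⇒ 0x41007 (P1/RW1/US1/PS0)
  lvl1: tbl 0x41, slot 16 ⇒ 0x45003 (P1/RW1/US0/PS0)
  ✗ PROTECTION_VIOLATION  [2 reads]

TLB: [["0x819", "0x40"]]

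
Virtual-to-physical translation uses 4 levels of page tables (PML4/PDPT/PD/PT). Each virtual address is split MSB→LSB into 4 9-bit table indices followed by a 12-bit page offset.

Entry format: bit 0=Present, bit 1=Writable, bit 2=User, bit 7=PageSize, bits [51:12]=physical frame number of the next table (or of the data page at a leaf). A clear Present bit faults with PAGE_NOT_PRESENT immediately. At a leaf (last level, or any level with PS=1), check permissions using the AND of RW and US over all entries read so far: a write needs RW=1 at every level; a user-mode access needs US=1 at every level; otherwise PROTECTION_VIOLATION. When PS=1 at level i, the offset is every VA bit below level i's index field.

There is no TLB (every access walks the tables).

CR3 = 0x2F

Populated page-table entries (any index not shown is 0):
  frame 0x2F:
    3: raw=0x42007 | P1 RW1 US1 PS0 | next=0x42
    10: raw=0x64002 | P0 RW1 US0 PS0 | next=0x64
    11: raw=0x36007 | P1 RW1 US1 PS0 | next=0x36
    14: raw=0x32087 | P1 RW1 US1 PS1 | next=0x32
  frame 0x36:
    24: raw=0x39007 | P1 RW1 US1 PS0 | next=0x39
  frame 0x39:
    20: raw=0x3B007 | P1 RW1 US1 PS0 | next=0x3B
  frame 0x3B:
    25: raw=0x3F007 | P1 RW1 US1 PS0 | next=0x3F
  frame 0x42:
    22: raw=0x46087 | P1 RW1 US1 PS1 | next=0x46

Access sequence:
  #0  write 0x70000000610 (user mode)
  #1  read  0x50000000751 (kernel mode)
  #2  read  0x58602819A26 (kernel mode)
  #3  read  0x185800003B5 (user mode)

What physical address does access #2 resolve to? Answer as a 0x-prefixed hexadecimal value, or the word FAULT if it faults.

Walk each access:
#0 VA=0x70000000610 (w,user):
  lvl0: tbl 0x2F, slot 14 ⇒ 0x32087 (P1/RW1/US1/PS1)
  ⇒ phys 0x32610 (huge @L0)  [1 reads]
#1 VA=0x50000000751 (r,kernel):
  lvl0: tbl 0x2F, slot 10 ⇒ 0x64002 (P0/RW1/US0/PS0)
  → PAGE_NOT_PRESENT  (1 entries read)
#2 VA=0x58602819A26 (r,kernel):
  lvl0: tbl 0x2F, slot 11 ⇒ 0x36007 (P1/RW1/US1/PS0)
  lvl1: tbl 0x36, slot 24 ⇒ 0x39007 (P1/RW1/US1/PS0)
  lvl2: tbl 0x39, slot 20 ⇒ 0x3B007 (P1/RW1/US1/PS0)
  lvl3: tbl 0x3B, slot 25 ⇒ 0x3F007 (P1/RW1/US1/PS0)
  ⇒ phys 0x3FA26  [4 reads]
#3 VA=0x185800003B5 (r,user):
  lvl0: tbl 0x2F, slot 3 ⇒ 0x42007 (P1/RW1/US1/PS0)
  lvl1: tbl 0x42, slot 22 ⇒ 0x46087 (P1/RW1/US1/PS1)
  ⇒ phys 0x463B5 (huge @L1)  [2 reads]

Access #2 PA: 0x3FA26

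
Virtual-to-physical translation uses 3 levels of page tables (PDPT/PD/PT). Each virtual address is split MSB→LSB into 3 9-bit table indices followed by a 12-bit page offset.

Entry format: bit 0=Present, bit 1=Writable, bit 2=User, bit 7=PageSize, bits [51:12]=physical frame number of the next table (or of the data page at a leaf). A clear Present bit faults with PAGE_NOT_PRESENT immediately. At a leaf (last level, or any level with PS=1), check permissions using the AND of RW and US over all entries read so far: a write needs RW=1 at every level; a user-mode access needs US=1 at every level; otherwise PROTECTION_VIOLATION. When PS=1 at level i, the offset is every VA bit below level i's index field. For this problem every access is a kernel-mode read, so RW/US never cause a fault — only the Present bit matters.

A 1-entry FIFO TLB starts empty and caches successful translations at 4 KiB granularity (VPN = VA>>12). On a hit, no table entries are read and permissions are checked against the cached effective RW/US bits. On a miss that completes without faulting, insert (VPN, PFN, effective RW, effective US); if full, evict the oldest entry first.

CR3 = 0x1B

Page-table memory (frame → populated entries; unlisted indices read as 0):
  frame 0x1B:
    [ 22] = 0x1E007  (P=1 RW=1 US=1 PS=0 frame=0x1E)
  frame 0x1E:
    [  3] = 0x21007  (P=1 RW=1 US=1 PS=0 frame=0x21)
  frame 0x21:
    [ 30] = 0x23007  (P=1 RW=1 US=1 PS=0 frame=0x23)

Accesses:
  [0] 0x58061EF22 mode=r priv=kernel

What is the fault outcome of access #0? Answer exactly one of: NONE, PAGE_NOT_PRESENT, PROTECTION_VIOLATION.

Trace:
#0 VA=0x58061EF22 (r,kernel):
  lvl0: tbl 0x1B, slot 22 ⇒ 0x1E007 (P1/RW1/US1/PS0)
  lvl1: tbl 0x1E, slot 3 ⇒ 0x21007 (P1/RW1/US1/PS0)
  lvl2: tbl 0x21, slot 30 ⇒ 0x23007 (P1/RW1/US1/PS0)
  ✓ 0x23F22  — 3 lookups

Access #0 fault: NONE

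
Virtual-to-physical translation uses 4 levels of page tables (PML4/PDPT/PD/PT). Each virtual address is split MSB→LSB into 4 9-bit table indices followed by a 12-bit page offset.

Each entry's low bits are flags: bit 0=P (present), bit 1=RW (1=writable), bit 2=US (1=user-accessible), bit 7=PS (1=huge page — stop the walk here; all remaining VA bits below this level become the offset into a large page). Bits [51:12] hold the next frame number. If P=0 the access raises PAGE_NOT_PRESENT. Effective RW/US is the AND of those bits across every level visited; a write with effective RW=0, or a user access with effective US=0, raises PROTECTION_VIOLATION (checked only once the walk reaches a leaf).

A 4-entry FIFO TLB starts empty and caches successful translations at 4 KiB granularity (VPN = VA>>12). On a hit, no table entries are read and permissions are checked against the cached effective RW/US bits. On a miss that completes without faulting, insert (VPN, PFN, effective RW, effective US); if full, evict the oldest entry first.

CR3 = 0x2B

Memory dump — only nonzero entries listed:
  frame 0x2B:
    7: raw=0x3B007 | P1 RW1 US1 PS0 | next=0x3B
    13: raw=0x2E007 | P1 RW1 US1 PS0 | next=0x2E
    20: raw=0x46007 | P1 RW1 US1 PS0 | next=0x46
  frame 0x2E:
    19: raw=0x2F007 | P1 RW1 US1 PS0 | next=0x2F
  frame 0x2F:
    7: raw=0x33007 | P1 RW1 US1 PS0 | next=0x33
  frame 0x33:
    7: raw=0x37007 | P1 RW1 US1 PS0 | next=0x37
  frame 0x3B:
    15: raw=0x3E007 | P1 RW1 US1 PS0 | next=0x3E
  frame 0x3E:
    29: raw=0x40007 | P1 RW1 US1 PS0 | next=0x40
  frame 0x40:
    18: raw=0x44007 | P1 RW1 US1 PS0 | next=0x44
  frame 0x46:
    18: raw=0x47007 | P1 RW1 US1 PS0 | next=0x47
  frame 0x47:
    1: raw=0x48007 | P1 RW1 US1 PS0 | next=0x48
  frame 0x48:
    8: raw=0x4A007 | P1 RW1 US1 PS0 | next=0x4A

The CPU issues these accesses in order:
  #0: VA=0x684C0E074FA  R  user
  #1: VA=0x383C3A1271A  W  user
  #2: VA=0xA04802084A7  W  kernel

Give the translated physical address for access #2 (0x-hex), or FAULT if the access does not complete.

Walk each access:
#0 VA=0x684C0E074FA (r,user):
  L0: frame=0x2B idx=13 entry=0x2E007 [P=1 RW=1 US=1 PS=0]
  L1: frame=0x2E idx=19 entry=0x2F007 [P=1 RW=1 US=1 PS=0]
  L2: frame=0x2F idx=7 entry=0x33007 [P=1 RW=1 US=1 PS=0]
  L3: frame=0x33 idx=7 entry=0x37007 [P=1 RW=1 US=1 PS=0]
  ⇒ phys 0x374FA  [4 reads]
#1 VA=0x383C3A1271A (w,user):
  L0: frame=0x2B idx=7 entry=0x3B007 [P=1 RW=1 US=1 PS=0]
  L1: frame=0x3B idx=15 entry=0x3E007 [P=1 RW=1 US=1 PS=0]
  L2: frame=0x3E idx=29 entry=0x40007 [P=1 RW=1 US=1 PS=0]
  L3: frame=0x40 idx=18 entry=0x44007 [P=1 RW=1 US=1 PS=0]
  ⇒ phys 0x4471A  [4 reads]
#2 VA=0xA04802084A7 (w,kernel):
  L0: frame=0x2B idx=20 entry=0x46007 [P=1 RW=1 US=1 PS=0]
  L1: frame=0x46 idx=18 entry=0x47007 [P=1 RW=1 US=1 PS=0]
  L2: frame=0x47 idx=1 entry=0x48007 [P=1 RW=1 US=1 PS=0]
  L3: frame=0x48 idx=8 entry=0x4A007 [P=1 RW=1 US=1 PS=0]
  ⇒ phys 0x4A4A7  [4 reads]

Access #2 PA: 0x4A4A7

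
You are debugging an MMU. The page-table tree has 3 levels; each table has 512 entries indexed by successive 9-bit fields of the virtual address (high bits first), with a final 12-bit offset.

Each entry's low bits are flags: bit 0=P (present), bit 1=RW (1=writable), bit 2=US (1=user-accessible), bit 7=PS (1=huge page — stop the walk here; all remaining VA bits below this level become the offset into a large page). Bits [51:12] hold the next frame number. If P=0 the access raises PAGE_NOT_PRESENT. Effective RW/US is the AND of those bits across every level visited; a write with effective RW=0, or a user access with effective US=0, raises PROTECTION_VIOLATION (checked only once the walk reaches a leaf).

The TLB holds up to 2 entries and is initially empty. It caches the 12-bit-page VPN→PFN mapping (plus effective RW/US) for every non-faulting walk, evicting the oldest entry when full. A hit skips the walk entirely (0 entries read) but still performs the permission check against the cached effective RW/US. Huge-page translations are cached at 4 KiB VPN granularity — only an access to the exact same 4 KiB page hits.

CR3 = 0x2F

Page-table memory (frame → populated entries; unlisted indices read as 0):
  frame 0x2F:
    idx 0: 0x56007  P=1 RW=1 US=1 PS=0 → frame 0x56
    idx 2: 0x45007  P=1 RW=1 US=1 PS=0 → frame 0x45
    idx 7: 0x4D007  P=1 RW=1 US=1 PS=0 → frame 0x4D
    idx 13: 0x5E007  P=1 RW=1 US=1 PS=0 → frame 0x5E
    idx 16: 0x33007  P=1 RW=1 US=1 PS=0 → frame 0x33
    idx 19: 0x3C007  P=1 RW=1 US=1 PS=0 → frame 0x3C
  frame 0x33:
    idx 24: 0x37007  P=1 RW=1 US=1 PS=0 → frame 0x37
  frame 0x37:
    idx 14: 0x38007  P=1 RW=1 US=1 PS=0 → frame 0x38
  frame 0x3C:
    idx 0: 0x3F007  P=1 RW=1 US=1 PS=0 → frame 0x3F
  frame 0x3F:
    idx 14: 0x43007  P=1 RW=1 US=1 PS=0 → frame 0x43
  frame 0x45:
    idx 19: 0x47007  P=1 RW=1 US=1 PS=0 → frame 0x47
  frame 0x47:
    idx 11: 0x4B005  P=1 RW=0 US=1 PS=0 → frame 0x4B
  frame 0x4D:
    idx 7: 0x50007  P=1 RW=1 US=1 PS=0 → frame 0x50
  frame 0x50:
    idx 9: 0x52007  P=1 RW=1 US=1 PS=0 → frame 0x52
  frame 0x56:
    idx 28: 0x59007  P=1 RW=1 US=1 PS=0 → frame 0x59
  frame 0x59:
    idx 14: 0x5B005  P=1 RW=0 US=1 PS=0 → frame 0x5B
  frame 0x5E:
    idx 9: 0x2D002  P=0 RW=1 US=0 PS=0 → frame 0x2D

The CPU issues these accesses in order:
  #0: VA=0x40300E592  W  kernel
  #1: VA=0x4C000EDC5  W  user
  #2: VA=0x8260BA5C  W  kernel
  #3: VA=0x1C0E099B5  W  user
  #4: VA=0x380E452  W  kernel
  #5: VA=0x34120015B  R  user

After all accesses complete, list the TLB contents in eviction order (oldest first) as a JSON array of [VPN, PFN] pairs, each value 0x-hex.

Trace:
#0 VA=0x40300E592 (w,kernel):
  L0: frame=0x2F idx=16 entry=0x33007 [P=1 RW=1 US=1 PS=0]
  L1: frame=0x33 idx=24 entry=0x37007 [P=1 RW=1 US=1 PS=0]
  L2: frame=0x37 idx=14 entry=0x38007 [P=1 RW=1 US=1 PS=0]
  ⇒ phys 0x38592  [3 reads]
#1 VA=0x4C000EDC5 (w,user):
  L0: frame=0x2F idx=19 entry=0x3C007 [P=1 RW=1 US=1 PS=0]
  L1: frame=0x3C idx=0 entry=0x3F007 [P=1 RW=1 US=1 PS=0]
  L2: frame=0x3F idx=14 entry=0x43007 [P=1 RW=1 US=1 PS=0]
  ⇒ phys 0x43DC5  [3 reads]
#2 VA=0x8260BA5C (w,kernel):
  L0: frame=0x2F idx=2 entry=0x45007 [P=1 RW=1 US=1 PS=0]
  L1: frame=0x45 idx=19 entry=0x47007 [P=1 RW=1 US=1 PS=0]
  L2: frame=0x47 idx=11 entry=0x4B005 [P=1 RW=0 US=1 PS=0]
  ✗ PROTECTION_VIOLATION  [3 reads]
#3 VA=0x1C0E099B5 (w,user):
  L0: frame=0x2F idx=7 entry=0x4D007 [P=1 RW=1 US=1 PS=0]
  L1: frame=0x4D idx=7 entry=0x50007 [P=1 RW=1 US=1 PS=0]
  L2: frame=0x50 idx=9 entry=0x52007 [P=1 RW=1 US=1 PS=0]
  ⇒ phys 0x529B5  [3 reads]
#4 VA=0x380E452 (w,kernel):
  L0: frame=0x2F idx=0 entry=0x56007 [P=1 RW=1 US=1 PS=0]
  L1: frame=0x56 idx=28 entry=0x59007 [P=1 RW=1 US=1 PS=0]
  L2: frame=0x59 idx=14 entry=0x5B005 [P=1 RW=0 US=1 PS=0]
  ✗ PROTECTION_VIOLATION  [3 reads]
#5 VA=0x34120015B (r,user):
  L0: frame=0x2F idx=13 entry=0x5E007 [P=1 RW=1 US=1 PS=0]
  L1: frame=0x5E idx=9 entry=0x2D002 [P=0 RW=1 US=0 PS=0]
  ✗ PAGE_NOT_PRESENT  [2 reads]

TLB: [["0x4C000E", "0x43"], ["0x1C0E09", "0x52"]]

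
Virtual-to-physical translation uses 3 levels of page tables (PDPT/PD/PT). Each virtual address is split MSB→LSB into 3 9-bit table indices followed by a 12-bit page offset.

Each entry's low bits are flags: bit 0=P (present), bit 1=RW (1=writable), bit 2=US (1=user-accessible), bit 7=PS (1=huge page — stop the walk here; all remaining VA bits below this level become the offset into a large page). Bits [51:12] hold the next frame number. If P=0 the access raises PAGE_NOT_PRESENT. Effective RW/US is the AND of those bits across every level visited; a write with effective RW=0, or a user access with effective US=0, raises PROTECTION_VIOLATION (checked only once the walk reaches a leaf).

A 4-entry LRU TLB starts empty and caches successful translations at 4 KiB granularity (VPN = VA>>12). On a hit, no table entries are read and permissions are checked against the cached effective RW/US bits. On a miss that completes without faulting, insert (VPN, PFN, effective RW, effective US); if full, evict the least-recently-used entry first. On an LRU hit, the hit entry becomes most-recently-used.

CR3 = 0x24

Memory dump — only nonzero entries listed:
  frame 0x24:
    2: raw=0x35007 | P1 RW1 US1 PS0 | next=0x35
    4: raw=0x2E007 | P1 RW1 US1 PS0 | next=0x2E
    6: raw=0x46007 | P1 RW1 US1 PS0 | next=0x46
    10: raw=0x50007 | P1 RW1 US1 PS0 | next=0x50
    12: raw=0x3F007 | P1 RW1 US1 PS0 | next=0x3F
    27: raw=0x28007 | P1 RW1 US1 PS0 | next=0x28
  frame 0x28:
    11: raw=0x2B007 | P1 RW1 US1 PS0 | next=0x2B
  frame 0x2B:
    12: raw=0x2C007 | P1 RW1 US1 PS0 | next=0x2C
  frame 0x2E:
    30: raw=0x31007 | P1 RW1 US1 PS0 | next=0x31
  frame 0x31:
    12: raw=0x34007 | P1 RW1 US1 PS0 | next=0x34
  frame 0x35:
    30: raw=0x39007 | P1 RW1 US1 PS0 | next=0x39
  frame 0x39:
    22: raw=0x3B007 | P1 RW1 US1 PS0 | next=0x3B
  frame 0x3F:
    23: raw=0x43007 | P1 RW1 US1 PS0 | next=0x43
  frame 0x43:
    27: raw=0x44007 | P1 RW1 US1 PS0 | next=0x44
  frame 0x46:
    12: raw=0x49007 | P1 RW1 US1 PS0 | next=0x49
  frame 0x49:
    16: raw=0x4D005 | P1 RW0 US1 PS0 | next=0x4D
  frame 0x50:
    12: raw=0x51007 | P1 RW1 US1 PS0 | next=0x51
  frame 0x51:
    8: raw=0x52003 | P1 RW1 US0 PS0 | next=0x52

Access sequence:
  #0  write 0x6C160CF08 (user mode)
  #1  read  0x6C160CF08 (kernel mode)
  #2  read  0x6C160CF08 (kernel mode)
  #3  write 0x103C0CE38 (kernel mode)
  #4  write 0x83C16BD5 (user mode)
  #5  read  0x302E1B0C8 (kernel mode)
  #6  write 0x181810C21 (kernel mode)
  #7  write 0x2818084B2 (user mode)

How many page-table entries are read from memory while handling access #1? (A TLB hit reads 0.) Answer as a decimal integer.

Per-access translation:
#0 VA=0x6C160CF08 (w,user):
  L0: frame=0x24 idx=27 entry=0x28007 [P=1 RW=1 US=1 PS=0]
  L1: frame=0x28 idx=11 entry=0x2B007 [P=1 RW=1 US=1 PS=0]
  L2: frame=0x2B idx=12 entry=0x2C007 [P=1 RW=1 US=1 PS=0]
  → PA=0x2CF08  (3 entries read)
#1 VA=0x6C160CF08 (r,kernel):
  TLB hit vpn=0x6C160C → PA=0x2CF08
#2 VA=0x6C160CF08 (r,kernel):
  TLB hit vpn=0x6C160C → PA=0x2CF08
#3 VA=0x103C0CE38 (w,kernel):
  L0: frame=0x24 idx=4 entry=0x2E007 [P=1 RW=1 US=1 PS=0]
  L1: frame=0x2E idx=30 entry=0x31007 [P=1 RW=1 US=1 PS=0]
  L2: frame=0x31 idx=12 entry=0x34007 [P=1 RW=1 US=1 PS=0]
  → PA=0x34E38  (3 entries read)
#4 VA=0x83C16BD5 (w,user):
  L0: frame=0x24 idx=2 entry=0x35007 [P=1 RW=1 US=1 PS=0]
  L1: frame=0x35 idx=30 entry=0x39007 [P=1 RW=1 US=1 PS=0]
  L2: frame=0x39 idx=22 entry=0x3B007 [P=1 RW=1 US=1 PS=0]
  → PA=0x3BBD5  (3 entries read)
#5 VA=0x302E1B0C8 (r,kernel):
  L0: frame=0x24 idx=12 entry=0x3F007 [P=1 RW=1 US=1 PS=0]
  L1: frame=0x3F idx=23 entry=0x43007 [P=1 RW=1 US=1 PS=0]
  L2: frame=0x43 idx=27 entry=0x44007 [P=1 RW=1 US=1 PS=0]
  → PA=0x440C8  (3 entries read)
#6 VA=0x181810C21 (w,kernel):
  L0: frame=0x24 idx=6 entry=0x46007 [P=1 RW=1 US=1 PS=0]
  L1: frame=0x46 idx=12 entry=0x49007 [P=1 RW=1 US=1 PS=0]
  L2: frame=0x49 idx=16 entry=0x4D005 [P=1 RW=0 US=1 PS=0]
  → PROTECTION_VIOLATION  (3 entries read)
#7 VA=0x2818084B2 (w,user):
  L0: frame=0x24 idx=10 entry=0x50007 [P=1 RW=1 US=1 PS=0]
  L1: frame=0x50 idx=12 entry=0x51007 [P=1 RW=1 US=1 PS=0]
  L2: frame=0x51 idx=8 entry=0x52003 [P=1 RW=1 US=0 PS=0]
  → PROTECTION_VIOLATION  (3 entries read)

Entries read for #1: 0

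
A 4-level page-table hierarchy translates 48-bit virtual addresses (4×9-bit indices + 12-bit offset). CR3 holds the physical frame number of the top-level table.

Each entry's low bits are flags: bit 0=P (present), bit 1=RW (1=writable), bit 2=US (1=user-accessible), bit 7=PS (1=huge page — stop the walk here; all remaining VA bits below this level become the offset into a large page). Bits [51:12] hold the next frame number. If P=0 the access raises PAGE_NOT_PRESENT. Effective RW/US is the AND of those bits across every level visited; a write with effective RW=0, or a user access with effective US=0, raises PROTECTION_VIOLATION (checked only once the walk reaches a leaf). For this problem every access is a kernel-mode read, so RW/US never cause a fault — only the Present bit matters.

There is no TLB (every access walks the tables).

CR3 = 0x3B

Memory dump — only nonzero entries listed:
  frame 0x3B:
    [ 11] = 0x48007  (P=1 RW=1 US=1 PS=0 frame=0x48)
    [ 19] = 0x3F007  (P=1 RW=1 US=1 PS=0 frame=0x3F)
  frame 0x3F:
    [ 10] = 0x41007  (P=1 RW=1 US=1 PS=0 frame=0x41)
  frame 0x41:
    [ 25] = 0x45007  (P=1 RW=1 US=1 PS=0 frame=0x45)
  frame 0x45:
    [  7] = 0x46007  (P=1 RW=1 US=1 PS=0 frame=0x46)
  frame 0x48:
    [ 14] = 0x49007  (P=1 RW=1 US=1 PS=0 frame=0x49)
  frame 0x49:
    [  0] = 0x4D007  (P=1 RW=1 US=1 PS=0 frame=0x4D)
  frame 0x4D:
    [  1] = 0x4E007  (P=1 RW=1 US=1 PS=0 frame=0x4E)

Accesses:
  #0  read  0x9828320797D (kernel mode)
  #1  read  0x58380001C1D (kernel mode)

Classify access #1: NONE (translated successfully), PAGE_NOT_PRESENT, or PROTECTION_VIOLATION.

Per-access translation:
#0 VA=0x9828320797D (r,kernel):
  L0 @0x3B[19] → 0x3F007  P=1,RW=1,US=1,PS=0
  L1 @0x3F[10] → 0x41007  P=1,RW=1,US=1,PS=0
  L2 @0x41[25] → 0x45007  P=1,RW=1,US=1,PS=0
  L3 @0x45[7] → 0x46007  P=1,RW=1,US=1,PS=0
  → PA=0x4697D  (4 entries read)
#1 VA=0x58380001C1D (r,kernel):
  L0 @0x3B[11] → 0x48007  P=1,RW=1,US=1,PS=0
  L1 @0x48[14] → 0x49007  P=1,RW=1,US=1,PS=0
  L2 @0x49[0] → 0x4D007  P=1,RW=1,US=1,PS=0
  L3 @0x4D[1] → 0x4E007  P=1,RW=1,US=1,PS=0
  → PA=0x4EC1D  (4 entries read)

Access #1 fault: NONE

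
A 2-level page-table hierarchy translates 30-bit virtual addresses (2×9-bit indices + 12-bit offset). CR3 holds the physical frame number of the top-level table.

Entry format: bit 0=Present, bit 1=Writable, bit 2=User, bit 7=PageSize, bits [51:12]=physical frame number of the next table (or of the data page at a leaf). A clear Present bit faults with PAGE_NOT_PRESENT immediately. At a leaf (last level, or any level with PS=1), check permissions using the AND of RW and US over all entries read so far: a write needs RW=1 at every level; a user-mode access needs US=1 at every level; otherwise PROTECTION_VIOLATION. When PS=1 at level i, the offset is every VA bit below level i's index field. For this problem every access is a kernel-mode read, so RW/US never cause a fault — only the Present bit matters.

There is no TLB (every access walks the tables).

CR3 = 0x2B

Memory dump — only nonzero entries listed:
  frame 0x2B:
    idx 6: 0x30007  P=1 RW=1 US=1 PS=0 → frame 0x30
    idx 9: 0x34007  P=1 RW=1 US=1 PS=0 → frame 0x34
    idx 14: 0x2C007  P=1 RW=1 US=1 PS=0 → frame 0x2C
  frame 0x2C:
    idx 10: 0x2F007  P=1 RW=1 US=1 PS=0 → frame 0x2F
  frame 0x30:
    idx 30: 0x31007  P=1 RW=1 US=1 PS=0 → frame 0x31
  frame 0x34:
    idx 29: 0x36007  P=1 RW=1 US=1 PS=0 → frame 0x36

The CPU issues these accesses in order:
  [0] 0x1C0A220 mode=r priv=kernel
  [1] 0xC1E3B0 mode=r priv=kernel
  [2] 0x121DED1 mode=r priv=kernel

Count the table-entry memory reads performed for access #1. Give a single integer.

Per-access translation:
#0 VA=0x1C0A220 (r,kernel):
  lvl0: tbl 0x2B, slot 14 ⇒ 0x2C007 (P1/RW1/US1/PS0)
  lvl1: tbl 0x2C, slot 10 ⇒ 0x2F007 (P1/RW1/US1/PS0)
  → PA=0x2F220  (2 entries read)
#1 VA=0xC1E3B0 (r,kernel):
  lvl0: tbl 0x2B, slot 6 ⇒ 0x30007 (P1/RW1/US1/PS0)
  lvl1: tbl 0x30, slot 30 ⇒ 0x31007 (P1/RW1/US1/PS0)
  → PA=0x313B0  (2 entries read)
#2 VA=0x121DED1 (r,kernel):
  lvl0: tbl 0x2B, slot 9 ⇒ 0x34007 (P1/RW1/US1/PS0)
  lvl1: tbl 0x34, slot 29 ⇒ 0x36007 (P1/RW1/US1/PS0)
  → PA=0x36ED1  (2 entries read)

Entries read for #1: 2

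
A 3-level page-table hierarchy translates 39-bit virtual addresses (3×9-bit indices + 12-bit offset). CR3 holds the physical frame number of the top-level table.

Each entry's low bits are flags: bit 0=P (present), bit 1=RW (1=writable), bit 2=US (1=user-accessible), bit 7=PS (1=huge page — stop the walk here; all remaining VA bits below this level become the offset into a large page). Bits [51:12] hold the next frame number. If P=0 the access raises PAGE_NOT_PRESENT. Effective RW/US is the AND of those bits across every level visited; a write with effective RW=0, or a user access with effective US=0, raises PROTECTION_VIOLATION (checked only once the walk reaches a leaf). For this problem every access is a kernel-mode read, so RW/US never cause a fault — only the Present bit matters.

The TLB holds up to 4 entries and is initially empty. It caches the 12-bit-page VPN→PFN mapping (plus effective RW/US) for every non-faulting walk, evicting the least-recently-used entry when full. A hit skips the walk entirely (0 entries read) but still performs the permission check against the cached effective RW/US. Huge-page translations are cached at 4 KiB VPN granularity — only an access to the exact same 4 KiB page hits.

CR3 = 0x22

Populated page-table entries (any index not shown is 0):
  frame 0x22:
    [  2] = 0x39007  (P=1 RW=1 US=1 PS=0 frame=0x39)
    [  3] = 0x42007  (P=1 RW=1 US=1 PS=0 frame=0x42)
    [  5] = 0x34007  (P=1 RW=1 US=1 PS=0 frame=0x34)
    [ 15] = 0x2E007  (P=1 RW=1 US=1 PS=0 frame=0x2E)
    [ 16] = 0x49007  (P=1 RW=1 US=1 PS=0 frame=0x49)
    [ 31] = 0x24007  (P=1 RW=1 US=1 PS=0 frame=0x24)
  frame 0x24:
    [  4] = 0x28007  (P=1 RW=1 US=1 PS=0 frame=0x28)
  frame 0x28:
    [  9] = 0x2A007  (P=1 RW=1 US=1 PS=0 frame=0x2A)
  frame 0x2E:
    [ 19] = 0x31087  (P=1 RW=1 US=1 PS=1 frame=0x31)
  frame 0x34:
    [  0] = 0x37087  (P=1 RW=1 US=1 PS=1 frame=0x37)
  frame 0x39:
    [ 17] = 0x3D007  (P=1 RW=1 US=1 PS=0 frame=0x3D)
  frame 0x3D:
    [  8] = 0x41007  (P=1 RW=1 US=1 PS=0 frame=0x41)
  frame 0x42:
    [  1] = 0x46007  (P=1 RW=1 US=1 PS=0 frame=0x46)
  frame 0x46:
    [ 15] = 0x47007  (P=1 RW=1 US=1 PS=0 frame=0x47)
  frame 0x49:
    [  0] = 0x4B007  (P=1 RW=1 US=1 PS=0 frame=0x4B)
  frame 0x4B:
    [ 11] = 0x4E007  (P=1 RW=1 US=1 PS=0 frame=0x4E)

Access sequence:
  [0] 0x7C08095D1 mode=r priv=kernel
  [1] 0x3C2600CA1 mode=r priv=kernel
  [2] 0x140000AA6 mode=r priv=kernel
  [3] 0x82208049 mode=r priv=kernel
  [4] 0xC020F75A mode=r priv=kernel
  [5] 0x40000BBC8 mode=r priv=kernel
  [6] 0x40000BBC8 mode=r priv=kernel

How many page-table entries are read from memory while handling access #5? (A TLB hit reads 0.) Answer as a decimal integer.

Walk each access:
#0 VA=0x7C08095D1 (r,kernel):
  [0] read 0x22 idx=31: raw=0x24007 flags P=1 W=1 U=1 S=0
  [1] read 0x24 idx=4: raw=0x28007 flags P=1 W=1 U=1 S=0
  [2] read 0x28 idx=9: raw=0x2A007 flags P=1 W=1 U=1 S=0
  → PA=0x2A5D1  (3 entries read)
#1 VA=0x3C2600CA1 (r,kernel):
  [0] read 0x22 idx=15: raw=0x2E007 flags P=1 W=1 U=1 S=0
  [1] read 0x2E idx=19: raw=0x31087 flags P=1 W=1 U=1 S=1
  → PA=0x31CA1 (huge @L1)  (2 entries read)
#2 VA=0x140000AA6 (r,kernel):
  [0] read 0x22 idx=5: raw=0x34007 flags P=1 W=1 U=1 S=0
  [1] read 0x34 idx=0: raw=0x37087 flags P=1 W=1 U=1 S=1
  → PA=0x37AA6 (huge @L1)  (2 entries read)
#3 VA=0x82208049 (r,kernel):
  [0] read 0x22 idx=2: raw=0x39007 flags P=1 W=1 U=1 S=0
  [1] read 0x39 idx=17: raw=0x3D007 flags P=1 W=1 U=1 S=0
  [2] read 0x3D idx=8: raw=0x41007 flags P=1 W=1 U=1 S=0
  → PA=0x41049  (3 entries read)
#4 VA=0xC020F75A (r,kernel):
  [0] read 0x22 idx=3: raw=0x42007 flags P=1 W=1 U=1 S=0
  [1] read 0x42 idx=1: raw=0x46007 flags P=1 W=1 U=1 S=0
  [2] read 0x46 idx=15: raw=0x47007 flags P=1 W=1 U=1 S=0
  → PA=0x4775A  (3 entries read)
#5 VA=0x40000BBC8 (r,kernel):
  [0] read 0x22 idx=16: raw=0x49007 flags P=1 W=1 U=1 S=0
  [1] read 0x49 idx=0: raw=0x4B007 flags P=1 W=1 U=1 S=0
  [2] read 0x4B idx=11: raw=0x4E007 flags P=1 W=1 U=1 S=0
  → PA=0x4EBC8  (3 entries read)
#6 VA=0x40000BBC8 (r,kernel):
  TLB hit vpn=0x40000B → PA=0x4EBC8

Entries read for #5: 3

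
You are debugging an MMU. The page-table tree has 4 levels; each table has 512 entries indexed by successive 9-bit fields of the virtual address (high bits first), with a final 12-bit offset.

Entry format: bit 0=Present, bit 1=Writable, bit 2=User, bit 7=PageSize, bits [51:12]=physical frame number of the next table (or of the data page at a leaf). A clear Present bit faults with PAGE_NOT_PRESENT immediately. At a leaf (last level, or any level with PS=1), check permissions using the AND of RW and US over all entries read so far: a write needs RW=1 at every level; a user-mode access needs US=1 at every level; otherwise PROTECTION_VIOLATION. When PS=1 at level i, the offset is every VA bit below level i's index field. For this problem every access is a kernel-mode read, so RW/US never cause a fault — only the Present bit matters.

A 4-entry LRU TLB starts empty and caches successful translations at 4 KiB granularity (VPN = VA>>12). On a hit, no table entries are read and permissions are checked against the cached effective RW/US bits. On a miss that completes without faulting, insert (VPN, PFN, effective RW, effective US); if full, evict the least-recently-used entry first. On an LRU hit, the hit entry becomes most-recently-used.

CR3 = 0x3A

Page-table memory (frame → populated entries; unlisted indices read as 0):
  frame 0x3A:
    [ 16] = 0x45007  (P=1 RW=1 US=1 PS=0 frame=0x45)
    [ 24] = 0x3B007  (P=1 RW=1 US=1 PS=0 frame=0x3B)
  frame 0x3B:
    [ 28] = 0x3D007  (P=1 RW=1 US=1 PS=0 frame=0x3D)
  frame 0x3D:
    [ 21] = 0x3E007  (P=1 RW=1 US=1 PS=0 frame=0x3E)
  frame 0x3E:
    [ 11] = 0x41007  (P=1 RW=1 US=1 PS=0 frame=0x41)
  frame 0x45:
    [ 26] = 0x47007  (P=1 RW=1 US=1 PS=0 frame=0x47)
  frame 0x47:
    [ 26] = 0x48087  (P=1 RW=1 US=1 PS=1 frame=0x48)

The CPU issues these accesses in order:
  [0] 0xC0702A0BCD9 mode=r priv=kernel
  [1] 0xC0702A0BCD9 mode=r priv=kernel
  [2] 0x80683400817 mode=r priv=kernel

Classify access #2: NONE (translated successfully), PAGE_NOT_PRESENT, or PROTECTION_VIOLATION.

Per-access translation:
#0 VA=0xC0702A0BCD9 (r,kernel):
  [0] read 0x3A idx=24: raw=0x3B007 flags P=1 W=1 U=1 S=0
  [1] read 0x3B idx=28: raw=0x3D007 flags P=1 W=1 U=1 S=0
  [2] read 0x3D idx=21: raw=0x3E007 flags P=1 W=1 U=1 S=0
  [3] read 0x3E idx=11: raw=0x41007 flags P=1 W=1 U=1 S=0
  → PA=0x41CD9  (4 entries read)
#1 VA=0xC0702A0BCD9 (r,kernel):
  TLB hit vpn=0xC0702A0B → PA=0x41CD9
#2 VA=0x80683400817 (r,kernel):
  [0] read 0x3A idx=16: raw=0x45007 flags P=1 W=1 U=1 S=0
  [1] read 0x45 idx=26: raw=0x47007 flags P=1 W=1 U=1 S=0
  [2] read 0x47 idx=26: raw=0x48087 flags P=1 W=1 U=1 S=1
  → PA=0x48817 (huge @L2)  (3 entries read)

Access #2 fault: NONE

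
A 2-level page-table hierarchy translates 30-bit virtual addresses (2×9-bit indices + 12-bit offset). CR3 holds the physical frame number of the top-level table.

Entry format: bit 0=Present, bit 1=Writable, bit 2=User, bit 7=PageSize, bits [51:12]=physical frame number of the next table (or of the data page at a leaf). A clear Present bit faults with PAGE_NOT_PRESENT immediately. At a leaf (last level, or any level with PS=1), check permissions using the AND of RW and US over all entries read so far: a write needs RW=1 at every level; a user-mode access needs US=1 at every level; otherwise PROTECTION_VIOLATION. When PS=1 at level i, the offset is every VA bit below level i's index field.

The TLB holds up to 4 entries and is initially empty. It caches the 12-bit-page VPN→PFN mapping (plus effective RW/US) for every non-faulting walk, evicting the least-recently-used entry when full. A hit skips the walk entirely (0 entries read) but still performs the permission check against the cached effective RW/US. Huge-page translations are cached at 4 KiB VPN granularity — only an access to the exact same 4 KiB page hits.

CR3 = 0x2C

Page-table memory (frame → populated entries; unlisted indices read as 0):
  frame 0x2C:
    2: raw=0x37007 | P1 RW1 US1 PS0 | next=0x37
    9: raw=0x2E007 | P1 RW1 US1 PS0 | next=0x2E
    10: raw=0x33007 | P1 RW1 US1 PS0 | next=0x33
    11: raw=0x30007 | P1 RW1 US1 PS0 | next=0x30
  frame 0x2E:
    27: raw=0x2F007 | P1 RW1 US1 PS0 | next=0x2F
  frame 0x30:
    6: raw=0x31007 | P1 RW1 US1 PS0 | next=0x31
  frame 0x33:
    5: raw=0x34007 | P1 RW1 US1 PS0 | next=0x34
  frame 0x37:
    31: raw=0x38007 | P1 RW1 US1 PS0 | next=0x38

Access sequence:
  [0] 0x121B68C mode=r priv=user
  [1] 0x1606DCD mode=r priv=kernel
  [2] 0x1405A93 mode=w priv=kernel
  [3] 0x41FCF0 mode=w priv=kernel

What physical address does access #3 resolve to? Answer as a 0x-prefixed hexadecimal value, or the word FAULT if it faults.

Per-access translation:
#0 VA=0x121B68C (r,user):
  L0 @0x2C[9] → 0x2E007  P=1,RW=1,US=1,PS=0
  L1 @0x2E[27] → 0x2F007  P=1,RW=1,US=1,PS=0
  ⇒ phys 0x2F68C  [2 reads]
#1 VA=0x1606DCD (r,kernel):
  L0 @0x2C[11] → 0x30007  P=1,RW=1,US=1,PS=0
  L1 @0x30[6] → 0x31007  P=1,RW=1,US=1,PS=0
  ⇒ phys 0x31DCD  [2 reads]
#2 VA=0x1405A93 (w,kernel):
  L0 @0x2C[10] → 0x33007  P=1,RW=1,US=1,PS=0
  L1 @0x33[5] → 0x34007  P=1,RW=1,US=1,PS=0
  ⇒ phys 0x34A93  [2 reads]
#3 VA=0x41FCF0 (w,kernel):
  L0 @0x2C[2] → 0x37007  P=1,RW=1,US=1,PS=0
  L1 @0x37[31] → 0x38007  P=1,RW=1,US=1,PS=0
  ⇒ phys 0x38CF0  [2 reads]

Access #3 PA: 0x38CF0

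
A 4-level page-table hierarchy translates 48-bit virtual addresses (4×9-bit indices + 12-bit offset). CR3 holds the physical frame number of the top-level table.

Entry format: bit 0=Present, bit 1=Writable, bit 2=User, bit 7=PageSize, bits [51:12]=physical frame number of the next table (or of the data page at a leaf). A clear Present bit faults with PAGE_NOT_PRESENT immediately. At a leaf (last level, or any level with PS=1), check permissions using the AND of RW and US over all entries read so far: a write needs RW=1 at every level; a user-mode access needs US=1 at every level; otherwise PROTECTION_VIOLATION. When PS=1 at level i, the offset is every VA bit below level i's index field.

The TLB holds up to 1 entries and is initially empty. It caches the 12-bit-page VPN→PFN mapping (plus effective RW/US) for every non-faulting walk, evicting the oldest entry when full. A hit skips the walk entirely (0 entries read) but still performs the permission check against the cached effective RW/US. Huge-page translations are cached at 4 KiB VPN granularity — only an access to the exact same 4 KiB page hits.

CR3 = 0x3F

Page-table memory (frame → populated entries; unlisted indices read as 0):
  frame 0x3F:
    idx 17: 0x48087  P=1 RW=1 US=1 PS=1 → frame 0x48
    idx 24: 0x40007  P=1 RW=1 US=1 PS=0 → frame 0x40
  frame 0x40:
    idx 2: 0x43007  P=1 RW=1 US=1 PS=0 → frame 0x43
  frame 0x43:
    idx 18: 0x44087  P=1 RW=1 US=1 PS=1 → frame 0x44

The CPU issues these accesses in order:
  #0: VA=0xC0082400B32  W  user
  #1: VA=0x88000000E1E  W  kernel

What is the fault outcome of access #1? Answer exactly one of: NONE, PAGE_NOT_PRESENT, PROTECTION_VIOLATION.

Trace:
#0 VA=0xC0082400B32 (w,user):
  L0 @0x3F[24] → 0x40007  P=1,RW=1,US=1,PS=0
  L1 @0x40[2] → 0x43007  P=1,RW=1,US=1,PS=0
  L2 @0x43[18] → 0x44087  P=1,RW=1,US=1,PS=1
  ⇒ phys 0x44B32 (huge @L2)  [3 reads]
#1 VA=0x88000000E1E (w,kernel):
  L0 @0x3F[17] → 0x48087  P=1,RW=1,US=1,PS=1
  ⇒ phys 0x48E1E (huge @L0)  [1 reads]

Access #1 fault: NONE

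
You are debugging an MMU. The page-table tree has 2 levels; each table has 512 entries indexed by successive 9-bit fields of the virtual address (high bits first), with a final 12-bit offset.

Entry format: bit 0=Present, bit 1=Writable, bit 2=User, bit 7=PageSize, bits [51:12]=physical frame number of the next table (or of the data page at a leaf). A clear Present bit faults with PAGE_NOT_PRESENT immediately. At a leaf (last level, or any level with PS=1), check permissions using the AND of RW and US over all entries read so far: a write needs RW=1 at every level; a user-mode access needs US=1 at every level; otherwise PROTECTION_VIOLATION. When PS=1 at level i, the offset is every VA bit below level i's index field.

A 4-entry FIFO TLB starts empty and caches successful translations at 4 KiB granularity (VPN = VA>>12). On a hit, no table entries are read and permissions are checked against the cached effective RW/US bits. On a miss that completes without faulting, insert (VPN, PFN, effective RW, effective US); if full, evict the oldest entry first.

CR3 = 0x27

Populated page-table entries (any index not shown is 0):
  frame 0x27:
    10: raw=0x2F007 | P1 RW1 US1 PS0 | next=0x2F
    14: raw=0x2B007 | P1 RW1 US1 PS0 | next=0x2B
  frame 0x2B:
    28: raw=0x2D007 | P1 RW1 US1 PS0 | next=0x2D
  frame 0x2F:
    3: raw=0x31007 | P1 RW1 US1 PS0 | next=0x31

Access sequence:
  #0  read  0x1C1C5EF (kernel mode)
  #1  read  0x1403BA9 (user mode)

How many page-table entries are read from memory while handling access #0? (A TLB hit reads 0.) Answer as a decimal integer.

Walk each access:
#0 VA=0x1C1C5EF (r,kernel):
  lvl0: tbl 0x27, slot 14 ⇒ 0x2B007 (P1/RW1/US1/PS0)
  lvl1: tbl 0x2B, slot 28 ⇒ 0x2D007 (P1/RW1/US1/PS0)
  ✓ 0x2D5EF  — 2 lookups
#1 VA=0x1403BA9 (r,user):
  lvl0: tbl 0x27, slot 10 ⇒ 0x2F007 (P1/RW1/US1/PS0)
  lvl1: tbl 0x2F, slot 3 ⇒ 0x31007 (P1/RW1/US1/PS0)
  ✓ 0x31BA9  — 2 lookups

Entries read for #0: 2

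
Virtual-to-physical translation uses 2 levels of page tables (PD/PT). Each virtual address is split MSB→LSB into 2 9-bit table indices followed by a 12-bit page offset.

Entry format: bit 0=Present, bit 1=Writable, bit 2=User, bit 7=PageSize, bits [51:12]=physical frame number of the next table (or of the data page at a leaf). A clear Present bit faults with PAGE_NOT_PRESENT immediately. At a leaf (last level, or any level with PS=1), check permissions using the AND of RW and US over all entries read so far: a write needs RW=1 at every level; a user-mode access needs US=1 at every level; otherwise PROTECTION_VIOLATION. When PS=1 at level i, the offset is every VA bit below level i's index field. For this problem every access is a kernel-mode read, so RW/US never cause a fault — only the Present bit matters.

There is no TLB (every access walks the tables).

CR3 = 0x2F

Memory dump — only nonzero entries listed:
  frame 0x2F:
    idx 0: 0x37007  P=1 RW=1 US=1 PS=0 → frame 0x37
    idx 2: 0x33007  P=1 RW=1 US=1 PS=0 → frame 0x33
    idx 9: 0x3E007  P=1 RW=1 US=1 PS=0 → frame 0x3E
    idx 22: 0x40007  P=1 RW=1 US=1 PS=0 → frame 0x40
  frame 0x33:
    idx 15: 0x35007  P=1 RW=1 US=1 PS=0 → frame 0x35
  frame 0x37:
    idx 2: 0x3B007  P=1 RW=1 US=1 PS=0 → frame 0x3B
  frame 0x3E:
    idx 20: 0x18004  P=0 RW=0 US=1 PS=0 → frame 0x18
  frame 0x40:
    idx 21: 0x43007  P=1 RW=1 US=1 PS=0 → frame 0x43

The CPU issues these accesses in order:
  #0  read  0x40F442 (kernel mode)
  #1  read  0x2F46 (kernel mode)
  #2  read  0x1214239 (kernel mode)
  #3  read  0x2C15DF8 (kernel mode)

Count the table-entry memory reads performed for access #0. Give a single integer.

Trace:
#0 VA=0x40F442 (r,kernel):
  L0 @0x2F[2] → 0x33007  P=1,RW=1,US=1,PS=0
  L1 @0x33[15] → 0x35007  P=1,RW=1,US=1,PS=0
  ✓ 0x35442  — 2 lookups
#1 VA=0x2F46 (r,kernel):
  L0 @0x2F[0] → 0x37007  P=1,RW=1,US=1,PS=0
  L1 @0x37[2] → 0x3B007  P=1,RW=1,US=1,PS=0
  ✓ 0x3BF46  — 2 lookups
#2 VA=0x1214239 (r,kernel):
  L0 @0x2F[9] → 0x3E007  P=1,RW=1,US=1,PS=0
  L1 @0x3E[20] → 0x18004  P=0,RW=0,US=1,PS=0
  ⇒ fault: PAGE_NOT_PRESENT  — 2 lookups
#3 VA=0x2C15DF8 (r,kernel):
  L0 @0x2F[22] → 0x40007  P=1,RW=1,US=1,PS=0
  L1 @0x40[21] → 0x43007  P=1,RW=1,US=1,PS=0
  ✓ 0x43DF8  — 2 lookups

Entries read for #0: 2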